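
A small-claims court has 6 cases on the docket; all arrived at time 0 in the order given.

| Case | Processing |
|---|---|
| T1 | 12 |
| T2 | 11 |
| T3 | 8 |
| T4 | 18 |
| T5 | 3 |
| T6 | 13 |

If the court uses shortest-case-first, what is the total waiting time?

SPT (increasing processing time): T5 T3 T2 T1 T6 T4.
T5: waits 0, runs 0→3
T3: waits 3, runs 3→11
T2: waits 11, runs 11→22
T1: waits 22, runs 22→34
T6: waits 34, runs 34→47
T4: waits 47, runs 47→65
Sum = 0+3+11+22+34+47 = 117.

117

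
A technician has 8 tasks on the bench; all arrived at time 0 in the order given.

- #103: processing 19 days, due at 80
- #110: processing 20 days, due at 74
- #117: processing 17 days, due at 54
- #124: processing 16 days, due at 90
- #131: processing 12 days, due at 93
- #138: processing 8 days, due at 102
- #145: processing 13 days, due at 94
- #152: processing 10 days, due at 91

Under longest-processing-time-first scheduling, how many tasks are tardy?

LPT (decreasing processing time): #110 #103 #117 #124 #145 #131 #152 #138.
#110: 0→20, due 74, tardiness 0
#103: 20→39, due 80, tardiness 0
#117: 39→56, due 54, tardiness 2
#124: 56→72, due 90, tardiness 0
#145: 72→85, due 94, tardiness 0
#131: 85→97, due 93, tardiness 4
#152: 97→107, due 91, tardiness 16
#138: 107→115, due 102, tardiness 13
Late tasks: 4.

4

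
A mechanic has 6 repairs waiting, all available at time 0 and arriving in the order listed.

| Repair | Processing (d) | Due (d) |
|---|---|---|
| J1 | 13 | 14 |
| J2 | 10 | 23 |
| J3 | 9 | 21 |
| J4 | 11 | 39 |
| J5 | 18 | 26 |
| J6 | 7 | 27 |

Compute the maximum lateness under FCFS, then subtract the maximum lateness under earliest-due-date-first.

FIFO (arrival order): J1 J2 J3 J4 J5 J6.
J1: 0→13, due 14, lateness -1
J2: 13→23, due 23, lateness 0
J3: 23→32, due 21, lateness 11
J4: 32→43, due 39, lateness 4
J5: 43→61, due 26, lateness 35
J6: 61→68, due 27, lateness 41
Maximum = 41.
EDD (increasing due date): J1 J3 J2 J5 J6 J4.
J1: 0→13, due 14, lateness -1
J3: 13→22, due 21, lateness 1
J2: 22→32, due 23, lateness 9
J5: 32→50, due 26, lateness 24
J6: 50→57, due 27, lateness 30
J4: 57→68, due 39, lateness 29
Maximum = 30.
Difference = 41 − 30 = 11.

11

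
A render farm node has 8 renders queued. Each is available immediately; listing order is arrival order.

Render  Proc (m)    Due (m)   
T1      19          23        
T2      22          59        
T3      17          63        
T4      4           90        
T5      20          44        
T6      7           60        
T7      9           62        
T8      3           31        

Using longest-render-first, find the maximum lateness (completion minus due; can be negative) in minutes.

70

LPT (decreasing processing time): T2 T5 T1 T3 T7 T6 T4 T8.
T2: 0→22, due 59, lateness -37
T5: 22→42, due 44, lateness -2
T1: 42→61, due 23, lateness 38
T3: 61→78, due 63, lateness 15
T7: 78→87, due 62, lateness 25
T6: 87→94, due 60, lateness 34
T4: 94→98, due 90, lateness 8
T8: 98→101, due 31, lateness 70
Maximum = 70.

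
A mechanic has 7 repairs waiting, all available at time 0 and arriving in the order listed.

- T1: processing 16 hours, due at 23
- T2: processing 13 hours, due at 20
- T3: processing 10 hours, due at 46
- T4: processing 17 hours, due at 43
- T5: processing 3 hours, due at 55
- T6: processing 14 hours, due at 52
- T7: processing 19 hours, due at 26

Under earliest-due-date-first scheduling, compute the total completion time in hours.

411

EDD (increasing due date): T2 T1 T7 T4 T3 T6 T5.
T2: 0→13
T1: 13→29
T7: 29→48
T4: 48→65
T3: 65→75
T6: 75→89
T5: 89→92
Sum = 13+29+48+65+75+89+92 = 411.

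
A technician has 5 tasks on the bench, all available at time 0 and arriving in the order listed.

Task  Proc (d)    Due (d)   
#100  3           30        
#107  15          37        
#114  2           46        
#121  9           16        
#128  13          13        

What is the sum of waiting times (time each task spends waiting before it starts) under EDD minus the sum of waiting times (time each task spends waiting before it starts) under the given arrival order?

30

EDD (increasing due date): #128 #121 #100 #107 #114.
#128: waits 0, runs 0→13
#121: waits 13, runs 13→22
#100: waits 22, runs 22→25
#107: waits 25, runs 25→40
#114: waits 40, runs 40→42
Sum = 0+13+22+25+40 = 100.
FIFO (arrival order): #100 #107 #114 #121 #128.
#100: waits 0, runs 0→3
#107: waits 3, runs 3→18
#114: waits 18, runs 18→20
#121: waits 20, runs 20→29
#128: waits 29, runs 29→42
Sum = 0+3+18+20+29 = 70.
Difference = 100 − 70 = 30.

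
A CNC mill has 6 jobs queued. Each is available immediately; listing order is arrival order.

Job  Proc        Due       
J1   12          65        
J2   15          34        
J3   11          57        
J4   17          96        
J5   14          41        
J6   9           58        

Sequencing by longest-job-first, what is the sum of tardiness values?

LPT (decreasing processing time): J4 J2 J5 J1 J3 J6.
J4: 0→17, due 96, tardiness 0
J2: 17→32, due 34, tardiness 0
J5: 32→46, due 41, tardiness 5
J1: 46→58, due 65, tardiness 0
J3: 58→69, due 57, tardiness 12
J6: 69→78, due 58, tardiness 20
Sum = 0+0+5+0+12+20 = 37.

37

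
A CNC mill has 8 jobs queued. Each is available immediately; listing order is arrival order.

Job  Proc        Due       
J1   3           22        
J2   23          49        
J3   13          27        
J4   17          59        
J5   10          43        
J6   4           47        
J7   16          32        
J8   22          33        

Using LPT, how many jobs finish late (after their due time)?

7

LPT (decreasing processing time): J2 J8 J4 J7 J3 J5 J6 J1.
J2: 0→23, due 49, tardiness 0
J8: 23→45, due 33, tardiness 12
J4: 45→62, due 59, tardiness 3
J7: 62→78, due 32, tardiness 46
J3: 78→91, due 27, tardiness 64
J5: 91→101, due 43, tardiness 58
J6: 101→105, due 47, tardiness 58
J1: 105→108, due 22, tardiness 86
Late jobs: 7.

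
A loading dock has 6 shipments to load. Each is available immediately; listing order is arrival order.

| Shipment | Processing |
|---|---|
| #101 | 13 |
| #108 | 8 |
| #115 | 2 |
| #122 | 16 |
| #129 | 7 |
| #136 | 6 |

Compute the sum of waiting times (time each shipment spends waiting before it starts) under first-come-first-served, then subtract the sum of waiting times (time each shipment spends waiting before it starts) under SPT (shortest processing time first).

FIFO (arrival order): #101 #108 #115 #122 #129 #136.
#101: waits 0, runs 0→13
#108: waits 13, runs 13→21
#115: waits 21, runs 21→23
#122: waits 23, runs 23→39
#129: waits 39, runs 39→46
#136: waits 46, runs 46→52
Sum = 0+13+21+23+39+46 = 142.
SPT (increasing processing time): #115 #136 #129 #108 #101 #122.
#115: waits 0, runs 0→2
#136: waits 2, runs 2→8
#129: waits 8, runs 8→15
#108: waits 15, runs 15→23
#101: waits 23, runs 23→36
#122: waits 36, runs 36→52
Sum = 0+2+8+15+23+36 = 84.
Difference = 142 − 84 = 58.

58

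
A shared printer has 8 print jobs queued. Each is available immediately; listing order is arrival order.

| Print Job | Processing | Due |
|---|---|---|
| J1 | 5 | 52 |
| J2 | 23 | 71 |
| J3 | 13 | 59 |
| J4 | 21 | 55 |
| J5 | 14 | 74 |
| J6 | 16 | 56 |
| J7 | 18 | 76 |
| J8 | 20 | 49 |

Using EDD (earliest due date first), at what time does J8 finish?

20

EDD (increasing due date): J8 J1 J4 J6 J3 J2 J5 J7.
J8: 0→20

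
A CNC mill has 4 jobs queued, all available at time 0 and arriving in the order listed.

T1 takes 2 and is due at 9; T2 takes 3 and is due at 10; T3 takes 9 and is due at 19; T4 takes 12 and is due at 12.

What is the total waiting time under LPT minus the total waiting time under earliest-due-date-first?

33

LPT (decreasing processing time): T4 T3 T2 T1.
T4: waits 0, runs 0→12
T3: waits 12, runs 12→21
T2: waits 21, runs 21→24
T1: waits 24, runs 24→26
Sum = 0+12+21+24 = 57.
EDD (increasing due date): T1 T2 T4 T3.
T1: waits 0, runs 0→2
T2: waits 2, runs 2→5
T4: waits 5, runs 5→17
T3: waits 17, runs 17→26
Sum = 0+2+5+17 = 24.
Difference = 57 − 24 = 33.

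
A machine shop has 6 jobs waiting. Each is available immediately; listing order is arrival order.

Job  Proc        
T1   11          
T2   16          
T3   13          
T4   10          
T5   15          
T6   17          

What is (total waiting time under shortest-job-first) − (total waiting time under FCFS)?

-14

SPT (increasing processing time): T4 T1 T3 T5 T2 T6.
T4: waits 0, runs 0→10
T1: waits 10, runs 10→21
T3: waits 21, runs 21→34
T5: waits 34, runs 34→49
T2: waits 49, runs 49→65
T6: waits 65, runs 65→82
Sum = 0+10+21+34+49+65 = 179.
FIFO (arrival order): T1 T2 T3 T4 T5 T6.
T1: waits 0, runs 0→11
T2: waits 11, runs 11→27
T3: waits 27, runs 27→40
T4: waits 40, runs 40→50
T5: waits 50, runs 50→65
T6: waits 65, runs 65→82
Sum = 0+11+27+40+50+65 = 193.
Difference = 179 − 193 = -14.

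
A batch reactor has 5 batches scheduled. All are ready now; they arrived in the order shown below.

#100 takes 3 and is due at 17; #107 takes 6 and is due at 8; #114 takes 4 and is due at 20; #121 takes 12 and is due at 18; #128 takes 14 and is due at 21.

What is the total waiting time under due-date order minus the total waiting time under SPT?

EDD (increasing due date): #107 #100 #121 #114 #128.
#107: waits 0, runs 0→6
#100: waits 6, runs 6→9
#121: waits 9, runs 9→21
#114: waits 21, runs 21→25
#128: waits 25, runs 25→39
Sum = 0+6+9+21+25 = 61.
SPT (increasing processing time): #100 #114 #107 #121 #128.
#100: waits 0, runs 0→3
#114: waits 3, runs 3→7
#107: waits 7, runs 7→13
#121: waits 13, runs 13→25
#128: waits 25, runs 25→39
Sum = 0+3+7+13+25 = 48.
Difference = 61 − 48 = 13.

13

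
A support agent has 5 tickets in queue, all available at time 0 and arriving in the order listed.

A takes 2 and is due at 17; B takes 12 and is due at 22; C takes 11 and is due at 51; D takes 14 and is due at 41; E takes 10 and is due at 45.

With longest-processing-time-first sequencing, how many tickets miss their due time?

3

LPT (decreasing processing time): D B C E A.
D: 0→14, due 41, tardiness 0
B: 14→26, due 22, tardiness 4
C: 26→37, due 51, tardiness 0
E: 37→47, due 45, tardiness 2
A: 47→49, due 17, tardiness 32
Late tickets: 3.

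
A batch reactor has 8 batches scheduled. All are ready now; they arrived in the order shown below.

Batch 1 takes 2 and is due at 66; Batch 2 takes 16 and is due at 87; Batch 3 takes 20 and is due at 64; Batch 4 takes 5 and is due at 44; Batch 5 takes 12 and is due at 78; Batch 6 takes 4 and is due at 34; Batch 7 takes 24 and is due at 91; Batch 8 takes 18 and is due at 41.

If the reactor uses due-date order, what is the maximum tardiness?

10

EDD (increasing due date): Batch 6 Batch 8 Batch 4 Batch 3 Batch 1 Batch 5 Batch 2 Batch 7.
Batch 6: 0→4, due 34, tardiness 0
Batch 8: 4→22, due 41, tardiness 0
Batch 4: 22→27, due 44, tardiness 0
Batch 3: 27→47, due 64, tardiness 0
Batch 1: 47→49, due 66, tardiness 0
Batch 5: 49→61, due 78, tardiness 0
Batch 2: 61→77, due 87, tardiness 0
Batch 7: 77→101, due 91, tardiness 10
Maximum = 10.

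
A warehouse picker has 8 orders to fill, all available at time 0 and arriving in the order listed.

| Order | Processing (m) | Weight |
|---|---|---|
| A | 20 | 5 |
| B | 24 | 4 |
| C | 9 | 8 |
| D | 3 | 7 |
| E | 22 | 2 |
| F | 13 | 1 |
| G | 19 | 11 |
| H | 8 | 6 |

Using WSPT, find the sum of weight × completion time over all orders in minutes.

1621

WSPT (decreasing weight/processing-time ratio): D C H G A B E F.
D: finishes 3, weight 7, w·C = 21
C: finishes 12, weight 8, w·C = 96
H: finishes 20, weight 6, w·C = 120
G: finishes 39, weight 11, w·C = 429
A: finishes 59, weight 5, w·C = 295
B: finishes 83, weight 4, w·C = 332
E: finishes 105, weight 2, w·C = 210
F: finishes 118, weight 1, w·C = 118
Sum = 21+96+120+429+295+332+210+118 = 1621.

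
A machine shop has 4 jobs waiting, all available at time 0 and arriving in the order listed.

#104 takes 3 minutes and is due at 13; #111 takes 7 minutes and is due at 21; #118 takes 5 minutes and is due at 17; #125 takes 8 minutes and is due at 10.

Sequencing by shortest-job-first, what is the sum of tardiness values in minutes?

SPT (increasing processing time): #104 #118 #111 #125.
#104: 0→3, due 13, tardiness 0
#118: 3→8, due 17, tardiness 0
#111: 8→15, due 21, tardiness 0
#125: 15→23, due 10, tardiness 13
Sum = 0+0+0+13 = 13.

13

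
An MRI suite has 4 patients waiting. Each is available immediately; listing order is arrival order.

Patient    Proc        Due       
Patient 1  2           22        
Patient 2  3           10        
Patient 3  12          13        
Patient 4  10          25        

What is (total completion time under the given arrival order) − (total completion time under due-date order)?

FIFO (arrival order): Patient 1 Patient 2 Patient 3 Patient 4.
Patient 1: 0→2
Patient 2: 2→5
Patient 3: 5→17
Patient 4: 17→27
Sum = 2+5+17+27 = 51.
EDD (increasing due date): Patient 2 Patient 3 Patient 1 Patient 4.
Patient 2: 0→3
Patient 3: 3→15
Patient 1: 15→17
Patient 4: 17→27
Sum = 3+15+17+27 = 62.
Difference = 51 − 62 = -11.

-11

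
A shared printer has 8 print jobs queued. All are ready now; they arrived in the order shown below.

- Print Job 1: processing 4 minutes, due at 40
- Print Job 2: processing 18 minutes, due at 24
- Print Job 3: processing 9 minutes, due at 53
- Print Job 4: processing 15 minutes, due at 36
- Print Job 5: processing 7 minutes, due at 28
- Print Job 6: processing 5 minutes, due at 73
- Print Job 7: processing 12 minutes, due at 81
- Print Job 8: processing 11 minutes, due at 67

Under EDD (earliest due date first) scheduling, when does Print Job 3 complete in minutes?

EDD (increasing due date): Print Job 2 Print Job 5 Print Job 4 Print Job 1 Print Job 3 Print Job 8 Print Job 6 Print Job 7.
Print Job 2: 0→18
Print Job 5: 18→25
Print Job 4: 25→40
Print Job 1: 40→44
Print Job 3: 44→53

53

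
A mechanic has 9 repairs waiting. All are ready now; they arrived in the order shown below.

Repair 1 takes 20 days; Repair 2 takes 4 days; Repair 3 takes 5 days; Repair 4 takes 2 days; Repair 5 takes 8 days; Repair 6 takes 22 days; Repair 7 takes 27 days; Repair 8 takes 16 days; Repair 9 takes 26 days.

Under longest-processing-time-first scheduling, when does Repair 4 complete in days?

130

LPT (decreasing processing time): Repair 7 Repair 9 Repair 6 Repair 1 Repair 8 Repair 5 Repair 3 Repair 2 Repair 4.
Repair 7: 0→27
Repair 9: 27→53
Repair 6: 53→75
Repair 1: 75→95
Repair 8: 95→111
Repair 5: 111→119
Repair 3: 119→124
Repair 2: 124→128
Repair 4: 128→130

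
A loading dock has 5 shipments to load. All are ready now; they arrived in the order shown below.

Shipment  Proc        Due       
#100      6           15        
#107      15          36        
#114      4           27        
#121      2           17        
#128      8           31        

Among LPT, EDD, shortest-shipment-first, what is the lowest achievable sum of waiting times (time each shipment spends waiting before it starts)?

40

LPT (decreasing processing time): #107 #128 #100 #114 #121.
#107: waits 0, runs 0→15
#128: waits 15, runs 15→23
#100: waits 23, runs 23→29
#114: waits 29, runs 29→33
#121: waits 33, runs 33→35
Sum = 0+15+23+29+33 = 100.
EDD (increasing due date): #100 #121 #114 #128 #107.
#100: waits 0, runs 0→6
#121: waits 6, runs 6→8
#114: waits 8, runs 8→12
#128: waits 12, runs 12→20
#107: waits 20, runs 20→35
Sum = 0+6+8+12+20 = 46.
SPT (increasing processing time): #121 #114 #100 #128 #107.
#121: waits 0, runs 0→2
#114: waits 2, runs 2→6
#100: waits 6, runs 6→12
#128: waits 12, runs 12→20
#107: waits 20, runs 20→35
Sum = 0+2+6+12+20 = 40.
LPT 100, EDD 46, SPT 40 → minimum 40.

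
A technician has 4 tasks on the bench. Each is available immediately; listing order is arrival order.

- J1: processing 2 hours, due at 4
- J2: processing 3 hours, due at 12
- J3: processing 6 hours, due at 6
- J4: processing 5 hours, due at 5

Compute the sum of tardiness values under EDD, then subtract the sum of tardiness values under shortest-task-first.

-2

EDD (increasing due date): J1 J4 J3 J2.
J1: 0→2, due 4, tardiness 0
J4: 2→7, due 5, tardiness 2
J3: 7→13, due 6, tardiness 7
J2: 13→16, due 12, tardiness 4
Sum = 0+2+7+4 = 13.
SPT (increasing processing time): J1 J2 J4 J3.
J1: 0→2, due 4, tardiness 0
J2: 2→5, due 12, tardiness 0
J4: 5→10, due 5, tardiness 5
J3: 10→16, due 6, tardiness 10
Sum = 0+0+5+10 = 15.
Difference = 13 − 15 = -2.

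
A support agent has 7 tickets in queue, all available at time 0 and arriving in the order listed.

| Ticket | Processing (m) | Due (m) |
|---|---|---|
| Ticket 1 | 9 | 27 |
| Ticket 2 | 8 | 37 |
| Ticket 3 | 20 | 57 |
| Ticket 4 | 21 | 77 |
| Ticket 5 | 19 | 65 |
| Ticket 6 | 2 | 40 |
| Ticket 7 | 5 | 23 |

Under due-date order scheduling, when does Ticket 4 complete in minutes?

84

EDD (increasing due date): Ticket 7 Ticket 1 Ticket 2 Ticket 6 Ticket 3 Ticket 5 Ticket 4.
Ticket 7: 0→5
Ticket 1: 5→14
Ticket 2: 14→22
Ticket 6: 22→24
Ticket 3: 24→44
Ticket 5: 44→63
Ticket 4: 63→84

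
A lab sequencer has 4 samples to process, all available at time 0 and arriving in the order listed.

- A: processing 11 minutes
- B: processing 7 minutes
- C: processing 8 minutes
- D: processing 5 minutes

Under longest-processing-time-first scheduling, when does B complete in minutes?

LPT (decreasing processing time): A C B D.
A: 0→11
C: 11→19
B: 19→26

26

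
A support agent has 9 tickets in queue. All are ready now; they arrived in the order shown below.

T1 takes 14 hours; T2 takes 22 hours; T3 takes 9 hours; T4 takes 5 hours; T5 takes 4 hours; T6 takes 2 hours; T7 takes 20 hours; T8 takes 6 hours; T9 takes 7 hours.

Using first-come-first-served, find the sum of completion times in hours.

502

FIFO (arrival order): T1 T2 T3 T4 T5 T6 T7 T8 T9.
T1: 0→14
T2: 14→36
T3: 36→45
T4: 45→50
T5: 50→54
T6: 54→56
T7: 56→76
T8: 76→82
T9: 82→89
Sum = 14+36+45+50+54+56+76+82+89 = 502.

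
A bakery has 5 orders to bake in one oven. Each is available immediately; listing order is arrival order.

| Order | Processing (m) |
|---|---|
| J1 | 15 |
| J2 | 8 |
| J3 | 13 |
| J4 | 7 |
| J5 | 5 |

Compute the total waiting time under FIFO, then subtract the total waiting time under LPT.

-5

FIFO (arrival order): J1 J2 J3 J4 J5.
J1: waits 0, runs 0→15
J2: waits 15, runs 15→23
J3: waits 23, runs 23→36
J4: waits 36, runs 36→43
J5: waits 43, runs 43→48
Sum = 0+15+23+36+43 = 117.
LPT (decreasing processing time): J1 J3 J2 J4 J5.
J1: waits 0, runs 0→15
J3: waits 15, runs 15→28
J2: waits 28, runs 28→36
J4: waits 36, runs 36→43
J5: waits 43, runs 43→48
Sum = 0+15+28+36+43 = 122.
Difference = 117 − 122 = -5.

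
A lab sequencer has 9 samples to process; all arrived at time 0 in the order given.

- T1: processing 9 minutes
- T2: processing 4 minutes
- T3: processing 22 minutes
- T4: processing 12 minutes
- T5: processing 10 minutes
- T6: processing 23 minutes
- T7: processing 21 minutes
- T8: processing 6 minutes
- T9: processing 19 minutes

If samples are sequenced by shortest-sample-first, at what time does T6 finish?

126

SPT (increasing processing time): T2 T8 T1 T5 T4 T9 T7 T3 T6.
T2: 0→4
T8: 4→10
T1: 10→19
T5: 19→29
T4: 29→41
T9: 41→60
T7: 60→81
T3: 81→103
T6: 103→126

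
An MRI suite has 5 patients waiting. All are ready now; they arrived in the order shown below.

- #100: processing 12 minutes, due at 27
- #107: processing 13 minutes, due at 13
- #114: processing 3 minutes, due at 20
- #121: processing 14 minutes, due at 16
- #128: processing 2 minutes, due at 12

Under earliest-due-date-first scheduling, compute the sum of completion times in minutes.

EDD (increasing due date): #128 #107 #121 #114 #100.
#128: 0→2
#107: 2→15
#121: 15→29
#114: 29→32
#100: 32→44
Sum = 2+15+29+32+44 = 122.

122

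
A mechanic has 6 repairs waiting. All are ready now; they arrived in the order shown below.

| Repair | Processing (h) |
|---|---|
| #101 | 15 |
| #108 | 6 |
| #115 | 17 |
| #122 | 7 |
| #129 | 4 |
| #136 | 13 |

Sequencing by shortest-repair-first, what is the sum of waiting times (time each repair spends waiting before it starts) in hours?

SPT (increasing processing time): #129 #108 #122 #136 #101 #115.
#129: waits 0, runs 0→4
#108: waits 4, runs 4→10
#122: waits 10, runs 10→17
#136: waits 17, runs 17→30
#101: waits 30, runs 30→45
#115: waits 45, runs 45→62
Sum = 0+4+10+17+30+45 = 106.

106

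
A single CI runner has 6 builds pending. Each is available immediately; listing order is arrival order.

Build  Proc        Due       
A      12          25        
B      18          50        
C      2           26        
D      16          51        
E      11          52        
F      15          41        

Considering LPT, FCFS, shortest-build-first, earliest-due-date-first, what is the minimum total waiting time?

136

LPT (decreasing processing time): B D F A E C.
B: waits 0, runs 0→18
D: waits 18, runs 18→34
F: waits 34, runs 34→49
A: waits 49, runs 49→61
E: waits 61, runs 61→72
C: waits 72, runs 72→74
Sum = 0+18+34+49+61+72 = 234.
FIFO (arrival order): A B C D E F.
A: waits 0, runs 0→12
B: waits 12, runs 12→30
C: waits 30, runs 30→32
D: waits 32, runs 32→48
E: waits 48, runs 48→59
F: waits 59, runs 59→74
Sum = 0+12+30+32+48+59 = 181.
SPT (increasing processing time): C E A F D B.
C: waits 0, runs 0→2
E: waits 2, runs 2→13
A: waits 13, runs 13→25
F: waits 25, runs 25→40
D: waits 40, runs 40→56
B: waits 56, runs 56→74
Sum = 0+2+13+25+40+56 = 136.
EDD (increasing due date): A C F B D E.
A: waits 0, runs 0→12
C: waits 12, runs 12→14
F: waits 14, runs 14→29
B: waits 29, runs 29→47
D: waits 47, runs 47→63
E: waits 63, runs 63→74
Sum = 0+12+14+29+47+63 = 165.
LPT 234, FIFO 181, SPT 136, EDD 165 → minimum 136.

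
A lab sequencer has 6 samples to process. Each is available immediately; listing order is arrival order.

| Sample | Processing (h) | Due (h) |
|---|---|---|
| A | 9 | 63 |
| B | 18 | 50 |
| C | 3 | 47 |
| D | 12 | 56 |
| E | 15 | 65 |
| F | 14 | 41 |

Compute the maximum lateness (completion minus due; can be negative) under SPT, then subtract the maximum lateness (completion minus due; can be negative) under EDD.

SPT (increasing processing time): C A D F E B.
C: 0→3, due 47, lateness -44
A: 3→12, due 63, lateness -51
D: 12→24, due 56, lateness -32
F: 24→38, due 41, lateness -3
E: 38→53, due 65, lateness -12
B: 53→71, due 50, lateness 21
Maximum = 21.
EDD (increasing due date): F C B D A E.
F: 0→14, due 41, lateness -27
C: 14→17, due 47, lateness -30
B: 17→35, due 50, lateness -15
D: 35→47, due 56, lateness -9
A: 47→56, due 63, lateness -7
E: 56→71, due 65, lateness 6
Maximum = 6.
Difference = 21 − 6 = 15.

15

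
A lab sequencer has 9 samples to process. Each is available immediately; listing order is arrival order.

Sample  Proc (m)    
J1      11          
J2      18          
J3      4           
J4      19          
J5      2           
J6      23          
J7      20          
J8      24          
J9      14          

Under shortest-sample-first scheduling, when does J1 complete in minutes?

17

SPT (increasing processing time): J5 J3 J1 J9 J2 J4 J7 J6 J8.
J5: 0→2
J3: 2→6
J1: 6→17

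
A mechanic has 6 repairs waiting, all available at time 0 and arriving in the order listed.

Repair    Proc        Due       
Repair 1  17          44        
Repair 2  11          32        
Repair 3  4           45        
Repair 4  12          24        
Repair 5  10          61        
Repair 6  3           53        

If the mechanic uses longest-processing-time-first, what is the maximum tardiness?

9

LPT (decreasing processing time): Repair 1 Repair 4 Repair 2 Repair 5 Repair 3 Repair 6.
Repair 1: 0→17, due 44, tardiness 0
Repair 4: 17→29, due 24, tardiness 5
Repair 2: 29→40, due 32, tardiness 8
Repair 5: 40→50, due 61, tardiness 0
Repair 3: 50→54, due 45, tardiness 9
Repair 6: 54→57, due 53, tardiness 4
Maximum = 9.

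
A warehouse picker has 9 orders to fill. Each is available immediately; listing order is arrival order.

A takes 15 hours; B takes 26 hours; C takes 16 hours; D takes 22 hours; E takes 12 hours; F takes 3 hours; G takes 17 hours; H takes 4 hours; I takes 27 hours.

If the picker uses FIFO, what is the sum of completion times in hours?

745

FIFO (arrival order): A B C D E F G H I.
A: 0→15
B: 15→41
C: 41→57
D: 57→79
E: 79→91
F: 91→94
G: 94→111
H: 111→115
I: 115→142
Sum = 15+41+57+79+91+94+111+115+142 = 745.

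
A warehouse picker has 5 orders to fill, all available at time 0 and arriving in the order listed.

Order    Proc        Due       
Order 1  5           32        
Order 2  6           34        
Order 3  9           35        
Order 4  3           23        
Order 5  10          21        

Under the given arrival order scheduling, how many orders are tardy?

FIFO (arrival order): Order 1 Order 2 Order 3 Order 4 Order 5.
Order 1: 0→5, due 32, tardiness 0
Order 2: 5→11, due 34, tardiness 0
Order 3: 11→20, due 35, tardiness 0
Order 4: 20→23, due 23, tardiness 0
Order 5: 23→33, due 21, tardiness 12
Late orders: 1.

1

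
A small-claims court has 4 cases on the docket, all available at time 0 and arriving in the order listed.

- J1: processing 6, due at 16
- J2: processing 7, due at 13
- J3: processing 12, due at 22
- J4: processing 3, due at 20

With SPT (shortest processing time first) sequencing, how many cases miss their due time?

2

SPT (increasing processing time): J4 J1 J2 J3.
J4: 0→3, due 20, tardiness 0
J1: 3→9, due 16, tardiness 0
J2: 9→16, due 13, tardiness 3
J3: 16→28, due 22, tardiness 6
Late cases: 2.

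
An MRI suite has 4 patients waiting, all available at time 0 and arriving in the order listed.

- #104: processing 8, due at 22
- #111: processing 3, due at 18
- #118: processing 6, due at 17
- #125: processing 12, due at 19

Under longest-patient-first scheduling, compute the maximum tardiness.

11

LPT (decreasing processing time): #125 #104 #118 #111.
#125: 0→12, due 19, tardiness 0
#104: 12→20, due 22, tardiness 0
#118: 20→26, due 17, tardiness 9
#111: 26→29, due 18, tardiness 11
Maximum = 11.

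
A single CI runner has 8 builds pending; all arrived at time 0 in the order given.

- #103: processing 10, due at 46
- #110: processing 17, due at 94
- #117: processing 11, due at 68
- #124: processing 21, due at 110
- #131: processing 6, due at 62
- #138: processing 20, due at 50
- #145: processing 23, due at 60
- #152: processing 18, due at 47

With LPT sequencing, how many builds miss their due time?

LPT (decreasing processing time): #145 #124 #138 #152 #110 #117 #103 #131.
#145: 0→23, due 60, tardiness 0
#124: 23→44, due 110, tardiness 0
#138: 44→64, due 50, tardiness 14
#152: 64→82, due 47, tardiness 35
#110: 82→99, due 94, tardiness 5
#117: 99→110, due 68, tardiness 42
#103: 110→120, due 46, tardiness 74
#131: 120→126, due 62, tardiness 64
Late builds: 6.

6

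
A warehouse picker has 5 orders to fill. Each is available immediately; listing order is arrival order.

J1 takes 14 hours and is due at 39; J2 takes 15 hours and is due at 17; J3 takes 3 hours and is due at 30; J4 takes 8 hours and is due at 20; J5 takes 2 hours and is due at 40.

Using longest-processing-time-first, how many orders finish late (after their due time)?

LPT (decreasing processing time): J2 J1 J4 J3 J5.
J2: 0→15, due 17, tardiness 0
J1: 15→29, due 39, tardiness 0
J4: 29→37, due 20, tardiness 17
J3: 37→40, due 30, tardiness 10
J5: 40→42, due 40, tardiness 2
Late orders: 3.

3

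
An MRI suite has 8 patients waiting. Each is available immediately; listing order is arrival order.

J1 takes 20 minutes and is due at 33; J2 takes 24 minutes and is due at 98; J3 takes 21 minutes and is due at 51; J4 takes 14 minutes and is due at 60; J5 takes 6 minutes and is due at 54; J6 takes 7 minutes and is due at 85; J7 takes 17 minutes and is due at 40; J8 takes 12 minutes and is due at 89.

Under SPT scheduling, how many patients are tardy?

4

SPT (increasing processing time): J5 J6 J8 J4 J7 J1 J3 J2.
J5: 0→6, due 54, tardiness 0
J6: 6→13, due 85, tardiness 0
J8: 13→25, due 89, tardiness 0
J4: 25→39, due 60, tardiness 0
J7: 39→56, due 40, tardiness 16
J1: 56→76, due 33, tardiness 43
J3: 76→97, due 51, tardiness 46
J2: 97→121, due 98, tardiness 23
Late patients: 4.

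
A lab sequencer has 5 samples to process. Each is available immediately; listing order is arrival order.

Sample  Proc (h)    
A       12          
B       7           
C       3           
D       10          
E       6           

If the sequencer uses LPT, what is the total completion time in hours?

136

LPT (decreasing processing time): A D B E C.
A: 0→12
D: 12→22
B: 22→29
E: 29→35
C: 35→38
Sum = 12+22+29+35+38 = 136.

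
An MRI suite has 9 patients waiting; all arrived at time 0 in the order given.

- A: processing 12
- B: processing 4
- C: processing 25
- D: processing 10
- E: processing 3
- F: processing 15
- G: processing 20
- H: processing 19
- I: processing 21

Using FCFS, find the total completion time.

569

FIFO (arrival order): A B C D E F G H I.
A: 0→12
B: 12→16
C: 16→41
D: 41→51
E: 51→54
F: 54→69
G: 69→89
H: 89→108
I: 108→129
Sum = 12+16+41+51+54+69+89+108+129 = 569.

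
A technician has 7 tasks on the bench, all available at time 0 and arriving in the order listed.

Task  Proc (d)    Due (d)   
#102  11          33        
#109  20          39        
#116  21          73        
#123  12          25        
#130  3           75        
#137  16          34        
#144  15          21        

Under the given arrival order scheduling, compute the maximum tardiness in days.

FIFO (arrival order): #102 #109 #116 #123 #130 #137 #144.
#102: 0→11, due 33, tardiness 0
#109: 11→31, due 39, tardiness 0
#116: 31→52, due 73, tardiness 0
#123: 52→64, due 25, tardiness 39
#130: 64→67, due 75, tardiness 0
#137: 67→83, due 34, tardiness 49
#144: 83→98, due 21, tardiness 77
Maximum = 77.

77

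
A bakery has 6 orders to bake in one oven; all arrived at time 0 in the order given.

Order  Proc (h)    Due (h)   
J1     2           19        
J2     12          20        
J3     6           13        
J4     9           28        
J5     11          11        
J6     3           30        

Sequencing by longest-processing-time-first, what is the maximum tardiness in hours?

25

LPT (decreasing processing time): J2 J5 J4 J3 J6 J1.
J2: 0→12, due 20, tardiness 0
J5: 12→23, due 11, tardiness 12
J4: 23→32, due 28, tardiness 4
J3: 32→38, due 13, tardiness 25
J6: 38→41, due 30, tardiness 11
J1: 41→43, due 19, tardiness 24
Maximum = 25.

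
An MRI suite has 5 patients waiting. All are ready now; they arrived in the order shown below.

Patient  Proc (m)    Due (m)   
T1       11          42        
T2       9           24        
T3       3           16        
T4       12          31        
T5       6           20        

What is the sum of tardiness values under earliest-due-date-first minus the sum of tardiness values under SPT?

-10

EDD (increasing due date): T3 T5 T2 T4 T1.
T3: 0→3, due 16, tardiness 0
T5: 3→9, due 20, tardiness 0
T2: 9→18, due 24, tardiness 0
T4: 18→30, due 31, tardiness 0
T1: 30→41, due 42, tardiness 0
Sum = 0+0+0+0+0 = 0.
SPT (increasing processing time): T3 T5 T2 T1 T4.
T3: 0→3, due 16, tardiness 0
T5: 3→9, due 20, tardiness 0
T2: 9→18, due 24, tardiness 0
T1: 18→29, due 42, tardiness 0
T4: 29→41, due 31, tardiness 10
Sum = 0+0+0+0+10 = 10.
Difference = 0 − 10 = -10.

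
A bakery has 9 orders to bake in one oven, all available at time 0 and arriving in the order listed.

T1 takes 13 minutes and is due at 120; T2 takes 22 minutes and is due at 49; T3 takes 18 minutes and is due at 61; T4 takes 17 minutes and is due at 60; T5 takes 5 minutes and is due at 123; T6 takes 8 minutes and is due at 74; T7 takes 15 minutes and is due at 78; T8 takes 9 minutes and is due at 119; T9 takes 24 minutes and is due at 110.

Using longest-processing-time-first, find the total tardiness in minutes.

102

LPT (decreasing processing time): T9 T2 T3 T4 T7 T1 T8 T6 T5.
T9: 0→24, due 110, tardiness 0
T2: 24→46, due 49, tardiness 0
T3: 46→64, due 61, tardiness 3
T4: 64→81, due 60, tardiness 21
T7: 81→96, due 78, tardiness 18
T1: 96→109, due 120, tardiness 0
T8: 109→118, due 119, tardiness 0
T6: 118→126, due 74, tardiness 52
T5: 126→131, due 123, tardiness 8
Sum = 0+0+3+21+18+0+0+52+8 = 102.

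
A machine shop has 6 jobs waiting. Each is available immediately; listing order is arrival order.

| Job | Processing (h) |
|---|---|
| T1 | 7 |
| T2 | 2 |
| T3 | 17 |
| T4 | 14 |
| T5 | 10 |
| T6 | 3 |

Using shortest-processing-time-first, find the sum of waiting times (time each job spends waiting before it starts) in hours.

77

SPT (increasing processing time): T2 T6 T1 T5 T4 T3.
T2: waits 0, runs 0→2
T6: waits 2, runs 2→5
T1: waits 5, runs 5→12
T5: waits 12, runs 12→22
T4: waits 22, runs 22→36
T3: waits 36, runs 36→53
Sum = 0+2+5+12+22+36 = 77.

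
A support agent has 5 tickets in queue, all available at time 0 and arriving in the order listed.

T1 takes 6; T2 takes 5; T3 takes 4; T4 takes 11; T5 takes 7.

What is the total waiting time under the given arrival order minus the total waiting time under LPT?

FIFO (arrival order): T1 T2 T3 T4 T5.
T1: waits 0, runs 0→6
T2: waits 6, runs 6→11
T3: waits 11, runs 11→15
T4: waits 15, runs 15→26
T5: waits 26, runs 26→33
Sum = 0+6+11+15+26 = 58.
LPT (decreasing processing time): T4 T5 T1 T2 T3.
T4: waits 0, runs 0→11
T5: waits 11, runs 11→18
T1: waits 18, runs 18→24
T2: waits 24, runs 24→29
T3: waits 29, runs 29→33
Sum = 0+11+18+24+29 = 82.
Difference = 58 − 82 = -24.

-24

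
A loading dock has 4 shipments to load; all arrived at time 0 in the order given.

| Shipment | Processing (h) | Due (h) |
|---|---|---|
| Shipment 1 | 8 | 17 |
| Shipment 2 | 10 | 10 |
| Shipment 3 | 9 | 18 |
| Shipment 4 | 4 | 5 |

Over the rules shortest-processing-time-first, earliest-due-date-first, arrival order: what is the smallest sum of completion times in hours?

68

SPT (increasing processing time): Shipment 4 Shipment 1 Shipment 3 Shipment 2.
Shipment 4: 0→4
Shipment 1: 4→12
Shipment 3: 12→21
Shipment 2: 21→31
Sum = 4+12+21+31 = 68.
EDD (increasing due date): Shipment 4 Shipment 2 Shipment 1 Shipment 3.
Shipment 4: 0→4
Shipment 2: 4→14
Shipment 1: 14→22
Shipment 3: 22→31
Sum = 4+14+22+31 = 71.
FIFO (arrival order): Shipment 1 Shipment 2 Shipment 3 Shipment 4.
Shipment 1: 0→8
Shipment 2: 8→18
Shipment 3: 18→27
Shipment 4: 27→31
Sum = 8+18+27+31 = 84.
SPT 68, EDD 71, FIFO 84 → minimum 68.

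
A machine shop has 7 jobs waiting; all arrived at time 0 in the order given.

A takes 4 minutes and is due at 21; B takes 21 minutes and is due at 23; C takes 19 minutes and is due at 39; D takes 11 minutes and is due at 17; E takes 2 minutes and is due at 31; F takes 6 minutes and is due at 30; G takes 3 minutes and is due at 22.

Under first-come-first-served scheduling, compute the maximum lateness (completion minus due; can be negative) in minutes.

FIFO (arrival order): A B C D E F G.
A: 0→4, due 21, lateness -17
B: 4→25, due 23, lateness 2
C: 25→44, due 39, lateness 5
D: 44→55, due 17, lateness 38
E: 55→57, due 31, lateness 26
F: 57→63, due 30, lateness 33
G: 63→66, due 22, lateness 44
Maximum = 44.

44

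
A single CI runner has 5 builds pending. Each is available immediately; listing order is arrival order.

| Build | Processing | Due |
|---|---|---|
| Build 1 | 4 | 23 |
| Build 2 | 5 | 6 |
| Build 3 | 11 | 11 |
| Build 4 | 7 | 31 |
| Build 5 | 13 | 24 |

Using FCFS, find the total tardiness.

28

FIFO (arrival order): Build 1 Build 2 Build 3 Build 4 Build 5.
Build 1: 0→4, due 23, tardiness 0
Build 2: 4→9, due 6, tardiness 3
Build 3: 9→20, due 11, tardiness 9
Build 4: 20→27, due 31, tardiness 0
Build 5: 27→40, due 24, tardiness 16
Sum = 0+3+9+0+16 = 28.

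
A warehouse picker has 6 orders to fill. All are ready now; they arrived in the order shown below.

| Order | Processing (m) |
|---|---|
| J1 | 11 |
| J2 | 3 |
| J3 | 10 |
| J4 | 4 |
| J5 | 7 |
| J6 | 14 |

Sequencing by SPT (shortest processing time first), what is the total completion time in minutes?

SPT (increasing processing time): J2 J4 J5 J3 J1 J6.
J2: 0→3
J4: 3→7
J5: 7→14
J3: 14→24
J1: 24→35
J6: 35→49
Sum = 3+7+14+24+35+49 = 132.

132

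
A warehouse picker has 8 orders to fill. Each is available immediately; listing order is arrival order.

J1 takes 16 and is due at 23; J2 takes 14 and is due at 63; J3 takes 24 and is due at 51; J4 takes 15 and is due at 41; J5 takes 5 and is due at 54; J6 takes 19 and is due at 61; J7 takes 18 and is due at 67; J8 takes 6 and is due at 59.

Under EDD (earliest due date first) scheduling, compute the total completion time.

529

EDD (increasing due date): J1 J4 J3 J5 J8 J6 J2 J7.
J1: 0→16
J4: 16→31
J3: 31→55
J5: 55→60
J8: 60→66
J6: 66→85
J2: 85→99
J7: 99→117
Sum = 16+31+55+60+66+85+99+117 = 529.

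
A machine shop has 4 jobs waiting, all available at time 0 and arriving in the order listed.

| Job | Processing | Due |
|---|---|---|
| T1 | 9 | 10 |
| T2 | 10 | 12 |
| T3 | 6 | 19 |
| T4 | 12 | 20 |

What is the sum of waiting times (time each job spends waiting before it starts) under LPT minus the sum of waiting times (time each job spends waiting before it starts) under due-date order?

LPT (decreasing processing time): T4 T2 T1 T3.
T4: waits 0, runs 0→12
T2: waits 12, runs 12→22
T1: waits 22, runs 22→31
T3: waits 31, runs 31→37
Sum = 0+12+22+31 = 65.
EDD (increasing due date): T1 T2 T3 T4.
T1: waits 0, runs 0→9
T2: waits 9, runs 9→19
T3: waits 19, runs 19→25
T4: waits 25, runs 25→37
Sum = 0+9+19+25 = 53.
Difference = 65 − 53 = 12.

12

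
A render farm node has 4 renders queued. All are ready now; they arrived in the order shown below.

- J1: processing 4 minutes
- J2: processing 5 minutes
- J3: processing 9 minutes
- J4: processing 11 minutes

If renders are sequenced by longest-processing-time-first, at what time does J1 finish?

29

LPT (decreasing processing time): J4 J3 J2 J1.
J4: 0→11
J3: 11→20
J2: 20→25
J1: 25→29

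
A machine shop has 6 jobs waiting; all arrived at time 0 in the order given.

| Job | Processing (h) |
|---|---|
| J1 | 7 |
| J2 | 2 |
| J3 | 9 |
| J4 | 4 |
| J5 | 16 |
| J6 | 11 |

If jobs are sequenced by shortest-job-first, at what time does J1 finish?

13

SPT (increasing processing time): J2 J4 J1 J3 J6 J5.
J2: 0→2
J4: 2→6
J1: 6→13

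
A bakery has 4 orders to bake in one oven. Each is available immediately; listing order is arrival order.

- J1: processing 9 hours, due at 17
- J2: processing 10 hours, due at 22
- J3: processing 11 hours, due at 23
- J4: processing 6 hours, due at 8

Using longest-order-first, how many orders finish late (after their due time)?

LPT (decreasing processing time): J3 J2 J1 J4.
J3: 0→11, due 23, tardiness 0
J2: 11→21, due 22, tardiness 0
J1: 21→30, due 17, tardiness 13
J4: 30→36, due 8, tardiness 28
Late orders: 2.

2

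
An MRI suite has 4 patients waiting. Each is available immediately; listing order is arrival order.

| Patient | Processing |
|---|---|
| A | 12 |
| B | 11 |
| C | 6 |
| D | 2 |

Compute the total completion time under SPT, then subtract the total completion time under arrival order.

-35

SPT (increasing processing time): D C B A.
D: 0→2
C: 2→8
B: 8→19
A: 19→31
Sum = 2+8+19+31 = 60.
FIFO (arrival order): A B C D.
A: 0→12
B: 12→23
C: 23→29
D: 29→31
Sum = 12+23+29+31 = 95.
Difference = 60 − 95 = -35.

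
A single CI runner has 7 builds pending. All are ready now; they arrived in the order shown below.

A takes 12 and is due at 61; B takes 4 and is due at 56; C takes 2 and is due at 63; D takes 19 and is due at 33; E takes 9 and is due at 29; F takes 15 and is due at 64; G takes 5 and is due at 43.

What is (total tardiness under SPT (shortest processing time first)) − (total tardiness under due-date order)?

31

SPT (increasing processing time): C B G E A F D.
C: 0→2, due 63, tardiness 0
B: 2→6, due 56, tardiness 0
G: 6→11, due 43, tardiness 0
E: 11→20, due 29, tardiness 0
A: 20→32, due 61, tardiness 0
F: 32→47, due 64, tardiness 0
D: 47→66, due 33, tardiness 33
Sum = 0+0+0+0+0+0+33 = 33.
EDD (increasing due date): E D G B A C F.
E: 0→9, due 29, tardiness 0
D: 9→28, due 33, tardiness 0
G: 28→33, due 43, tardiness 0
B: 33→37, due 56, tardiness 0
A: 37→49, due 61, tardiness 0
C: 49→51, due 63, tardiness 0
F: 51→66, due 64, tardiness 2
Sum = 0+0+0+0+0+0+2 = 2.
Difference = 33 − 2 = 31.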